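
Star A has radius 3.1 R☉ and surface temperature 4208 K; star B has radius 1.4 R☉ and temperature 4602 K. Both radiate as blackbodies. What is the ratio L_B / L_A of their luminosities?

L = 4πR²σT⁴ ∝ R²T⁴, so L_B/L_A = (1.4/3.1)² × (4602/4208)⁴ = 0.204 × 1.43 = 0.292.

L_B/L_A ≈ 0.292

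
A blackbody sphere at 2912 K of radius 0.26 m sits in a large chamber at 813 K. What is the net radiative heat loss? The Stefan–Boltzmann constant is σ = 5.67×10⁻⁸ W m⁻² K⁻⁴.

Q ≈ 3.44×10^6 W

A = 4πr² = 4π × (0.26)² = 0.849 m².
Q = σA(T⁴ − T_s⁴). T⁴ − T_s⁴ = (2912)⁴ − (813)⁴ = 7.19×10^13 − 4.37×10^11 = 7.15×10^13 K⁴.
Q = 5.67×10⁻⁸ × 0.849 × 7.15×10^13 = 3.44×10^6 W.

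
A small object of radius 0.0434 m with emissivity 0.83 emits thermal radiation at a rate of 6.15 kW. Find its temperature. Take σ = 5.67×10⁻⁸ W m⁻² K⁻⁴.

A = 4πr² = 4π × (0.0434)² = 0.0237 m².
From P = εσAT⁴, T = (P / εσA)^(1/4) = (6150 / (0.83 × 5.67×10⁻⁸ × 0.0237))^(1/4).
T = (5.52×10^12)^(1/4) = 1530 K.

T ≈ 1530 K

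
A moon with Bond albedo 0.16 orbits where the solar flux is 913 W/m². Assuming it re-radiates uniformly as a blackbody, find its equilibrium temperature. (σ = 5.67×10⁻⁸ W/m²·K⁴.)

T ≈ 241 K

Power absorbed = (1−a)S·πR²; power emitted = 4πR²σT⁴. Equating and cancelling πR²:
T = ((1−a)S / 4σ)^(1/4) = (767 / (4 × 5.67×10⁻⁸))^(1/4) = (3.38×10^9)^(1/4).
T = 241 K.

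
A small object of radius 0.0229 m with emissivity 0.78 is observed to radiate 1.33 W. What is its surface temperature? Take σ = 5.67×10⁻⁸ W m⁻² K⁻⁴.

A = 4πr² = 4π × (0.0229)² = 6.59×10^-3 m².
From P = εσAT⁴, T = (P / εσA)^(1/4) = (1.33 / (0.78 × 5.67×10⁻⁸ × 6.59×10^-3))^(1/4).
T = (4.56×10^9)^(1/4) = 260 K.

T ≈ 260 K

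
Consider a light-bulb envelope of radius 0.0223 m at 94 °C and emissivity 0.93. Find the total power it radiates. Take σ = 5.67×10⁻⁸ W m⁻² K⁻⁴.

P ≈ 5.98 W

A = 4πr² = 4π × (0.0223)² = 6.25×10^-3 m².
94 °C = 367 K.
P = εσAT⁴ = 0.93 × 5.67×10⁻⁸ × 6.25×10^-3 × (367)⁴ = 0.93 × 5.67×10⁻⁸ × 6.25×10^-3 × 1.81×10^10.
P = 5.98 W.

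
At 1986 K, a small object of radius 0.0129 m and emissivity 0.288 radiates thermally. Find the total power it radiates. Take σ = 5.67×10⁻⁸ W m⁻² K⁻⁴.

A = 4πr² = 4π × (0.0129)² = 2.09×10^-3 m².
P = εσAT⁴ = 0.288 × 5.67×10⁻⁸ × 2.09×10^-3 × (1986)⁴ = 0.288 × 5.67×10⁻⁸ × 2.09×10^-3 × 1.56×10^13.
P = 531 W.

P ≈ 531 W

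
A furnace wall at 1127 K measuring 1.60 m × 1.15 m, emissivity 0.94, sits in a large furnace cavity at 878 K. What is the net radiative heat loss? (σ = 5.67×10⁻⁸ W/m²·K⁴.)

Q ≈ 99900 W

A = 1.60 × 1.15 = 1.84 m².
Q = εσA(T⁴ − T_s⁴). T⁴ − T_s⁴ = (1127)⁴ − (878)⁴ = 1.61×10^12 − 5.94×10^11 = 1.02×10^12 K⁴.
Q = 0.94 × 5.67×10⁻⁸ × 1.84 × 1.02×10^12 = 99900 W.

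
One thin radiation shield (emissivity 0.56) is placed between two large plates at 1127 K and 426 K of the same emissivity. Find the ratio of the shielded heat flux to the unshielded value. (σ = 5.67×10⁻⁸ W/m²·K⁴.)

ratio ≈ 0.500

With N identical shields there are N+1 = 2 gaps in series, each with the same radiative resistance, so the flux falls to 1/(N+1) of its unshielded value.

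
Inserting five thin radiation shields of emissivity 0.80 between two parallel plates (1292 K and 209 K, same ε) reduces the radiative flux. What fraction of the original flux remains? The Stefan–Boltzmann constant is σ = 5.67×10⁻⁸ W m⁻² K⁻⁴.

ratio ≈ 0.167

With N identical shields there are N+1 = 6 gaps in series, each with the same radiative resistance, so the flux falls to 1/(N+1) of its unshielded value.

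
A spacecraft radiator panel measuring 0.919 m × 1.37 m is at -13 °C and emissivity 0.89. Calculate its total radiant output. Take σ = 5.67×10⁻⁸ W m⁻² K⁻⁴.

A = 0.919 × 1.37 = 1.26 m².
-13 °C = 260 K.
Stefan–Boltzmann: P = εσAT⁴ = 0.89 × 5.67×10⁻⁸ × 1.26 × (260)⁴ = 0.89 × 5.67×10⁻⁸ × 1.26 × 4.57×10^9.
P = 290 W.

P ≈ 290 W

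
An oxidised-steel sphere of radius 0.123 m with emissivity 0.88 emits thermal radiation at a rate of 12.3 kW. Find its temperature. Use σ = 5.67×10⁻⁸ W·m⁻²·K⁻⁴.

T ≈ 1070 K

A = 4πr² = 4π × (0.123)² = 0.190 m².
From P = εσAT⁴, T = (P / εσA)^(1/4) = (12300 / (0.88 × 5.67×10⁻⁸ × 0.190))^(1/4).
T = (1.30×10^12)^(1/4) = 1070 K.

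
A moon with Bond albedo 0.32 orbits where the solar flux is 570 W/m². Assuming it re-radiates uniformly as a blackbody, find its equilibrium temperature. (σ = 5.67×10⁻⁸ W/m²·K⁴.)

Power absorbed = (1−a)S·πR²; power emitted = 4πR²σT⁴. Equating and cancelling πR²:
T = ((1−a)S / 4σ)^(1/4) = (388 / (4 × 5.67×10⁻⁸))^(1/4) = (1.71×10^9)^(1/4).
T = 203 K.

T ≈ 203 K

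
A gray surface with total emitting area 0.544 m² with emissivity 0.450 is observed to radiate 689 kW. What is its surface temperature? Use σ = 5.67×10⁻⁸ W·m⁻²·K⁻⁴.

T ≈ 2650 K

From P = εσAT⁴, T = (P / εσA)^(1/4) = (6.89×10^5 / (0.450 × 5.67×10⁻⁸ × 0.544))^(1/4).
T = (4.96×10^13)^(1/4) = 2650 K.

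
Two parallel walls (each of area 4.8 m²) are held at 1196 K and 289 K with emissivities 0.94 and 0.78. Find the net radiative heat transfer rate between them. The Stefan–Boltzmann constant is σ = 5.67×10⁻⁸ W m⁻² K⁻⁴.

For two large parallel gray plates, q = σ(T₁⁴ − T₂⁴) / (1/ε₁ + 1/ε₂ − 1).
1/ε₁ + 1/ε₂ − 1 = 1/0.94 + 1/0.78 − 1 = 1.346.
T₁⁴ − T₂⁴ = 2.05×10^12 − 6.98×10^9 = 2.04×10^12 K⁴.
q = 5.67×10⁻⁸ × 2.04×10^12 / 1.346 = 85900 W/m².
Q = q·A = 85900 × 4.8 = 4.12×10^5 W.

Q ≈ 4.12×10^5 W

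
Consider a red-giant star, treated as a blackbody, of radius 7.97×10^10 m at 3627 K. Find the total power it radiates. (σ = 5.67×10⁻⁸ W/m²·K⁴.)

A = 4πr² = 4π × (7.97×10^10)² = 7.98×10^22 m².
P = σAT⁴ = 5.67×10⁻⁸ × 7.98×10^22 × (3627)⁴ = 5.67×10⁻⁸ × 7.98×10^22 × 1.73×10^14.
P = 7.83×10^29 W.

P ≈ 7.83×10^29 W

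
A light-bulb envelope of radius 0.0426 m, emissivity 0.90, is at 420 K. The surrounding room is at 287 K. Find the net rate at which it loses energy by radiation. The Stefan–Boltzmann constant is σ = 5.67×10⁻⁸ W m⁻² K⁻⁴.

Q ≈ 28.3 W

A = 4πr² = 4π × (0.0426)² = 0.0228 m².
Q = εσA(T⁴ − T_s⁴). T⁴ − T_s⁴ = (420)⁴ − (287)⁴ = 3.11×10^10 − 6.78×10^9 = 2.43×10^10 K⁴.
Q = 0.90 × 5.67×10⁻⁸ × 0.0228 × 2.43×10^10 = 28.3 W.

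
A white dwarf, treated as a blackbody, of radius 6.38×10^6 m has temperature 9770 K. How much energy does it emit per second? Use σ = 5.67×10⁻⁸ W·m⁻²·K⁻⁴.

P ≈ 2.64×10^23 W

A = 4πr² = 4π × (6.38×10^6)² = 5.12×10^14 m².
P = σAT⁴ = 5.67×10⁻⁸ × 5.12×10^14 × (9770)⁴ = 5.67×10⁻⁸ × 5.12×10^14 × 9.11×10^15.
P = 2.64×10^23 W.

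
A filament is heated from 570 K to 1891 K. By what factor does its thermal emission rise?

P ∝ T⁴, so the ratio is (1891/570)⁴ = (3.318)⁴ = 121.

ratio ≈ 121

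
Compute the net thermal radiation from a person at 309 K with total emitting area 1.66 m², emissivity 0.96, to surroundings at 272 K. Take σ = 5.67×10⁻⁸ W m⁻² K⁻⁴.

Q ≈ 329 W

Q = εσA(T⁴ − T_s⁴). T⁴ − T_s⁴ = (309)⁴ − (272)⁴ = 9.12×10^9 − 5.47×10^9 = 3.64×10^9 K⁴.
Q = 0.96 × 5.67×10⁻⁸ × 1.66 × 3.64×10^9 = 329 W.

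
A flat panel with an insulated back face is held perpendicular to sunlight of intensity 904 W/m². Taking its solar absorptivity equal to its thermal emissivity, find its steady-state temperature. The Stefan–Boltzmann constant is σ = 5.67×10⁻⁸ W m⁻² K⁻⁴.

T ≈ 355 K

Absorbed flux αS = emitted flux εσT⁴ (one radiating face); with α = ε, T = (S/σ)^(1/4).
T = (904 / 5.67×10⁻⁸)^(1/4) = (1.59×10^10)^(1/4).
T = 355 K.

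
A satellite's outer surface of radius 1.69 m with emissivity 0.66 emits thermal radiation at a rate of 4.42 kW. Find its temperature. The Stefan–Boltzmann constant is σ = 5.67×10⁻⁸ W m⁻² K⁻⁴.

A = 4πr² = 4π × (1.69)² = 35.9 m².
From P = εσAT⁴, T = (P / εσA)^(1/4) = (4420 / (0.66 × 5.67×10⁻⁸ × 35.9))^(1/4).
T = (3.29×10^9)^(1/4) = 240 K.

T ≈ 240 K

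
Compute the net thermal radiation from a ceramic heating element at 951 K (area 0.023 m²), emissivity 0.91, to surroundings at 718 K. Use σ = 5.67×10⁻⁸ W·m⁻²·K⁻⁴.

Q = εσA(T⁴ − T_s⁴). T⁴ − T_s⁴ = (951)⁴ − (718)⁴ = 8.18×10^11 − 2.66×10^11 = 5.52×10^11 K⁴.
Q = 0.91 × 5.67×10⁻⁸ × 0.0230 × 5.52×10^11 = 655 W.

Q ≈ 655 W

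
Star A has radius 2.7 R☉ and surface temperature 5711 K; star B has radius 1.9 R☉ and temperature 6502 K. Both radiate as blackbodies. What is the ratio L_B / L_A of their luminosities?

L = 4πR²σT⁴ ∝ R²T⁴, so L_B/L_A = (1.9/2.7)² × (6502/5711)⁴ = 0.495 × 1.68 = 0.832.

L_B/L_A ≈ 0.832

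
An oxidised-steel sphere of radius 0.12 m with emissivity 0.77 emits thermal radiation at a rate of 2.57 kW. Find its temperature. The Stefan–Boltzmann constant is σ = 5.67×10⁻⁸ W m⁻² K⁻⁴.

A = 4πr² = 4π × (0.12)² = 0.181 m².
From P = εσAT⁴, T = (P / εσA)^(1/4) = (2570 / (0.77 × 5.67×10⁻⁸ × 0.181))^(1/4).
T = (3.25×10^11)^(1/4) = 755 K.

T ≈ 755 K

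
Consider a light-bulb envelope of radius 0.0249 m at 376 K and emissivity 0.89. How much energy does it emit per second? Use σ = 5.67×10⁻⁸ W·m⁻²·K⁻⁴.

P ≈ 7.86 W

A = 4πr² = 4π × (0.0249)² = 7.79×10^-3 m².
Stefan–Boltzmann: P = εσAT⁴ = 0.89 × 5.67×10⁻⁸ × 7.79×10^-3 × (376)⁴ = 0.89 × 5.67×10⁻⁸ × 7.79×10^-3 × 2.00×10^10.
P = 7.86 W.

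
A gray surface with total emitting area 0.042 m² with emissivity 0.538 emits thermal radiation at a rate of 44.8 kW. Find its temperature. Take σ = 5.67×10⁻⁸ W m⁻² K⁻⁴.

From P = εσAT⁴, T = (P / εσA)^(1/4) = (44800 / (0.538 × 5.67×10⁻⁸ × 0.0420))^(1/4).
T = (3.50×10^13)^(1/4) = 2430 K.

T ≈ 2430 K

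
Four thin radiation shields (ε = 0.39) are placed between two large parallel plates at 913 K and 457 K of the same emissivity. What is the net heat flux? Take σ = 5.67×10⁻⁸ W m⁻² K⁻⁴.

q ≈ 1790 W/m²

Each of the 5 gaps contributes resistance (2/ε − 1) = 2/0.39 − 1 = 4.128; total = 20.64.
q = σ(T₁⁴ − T₂⁴) / 20.64 = 5.67×10⁻⁸ × 6.51×10^11 / 20.64 = 1790 W/m².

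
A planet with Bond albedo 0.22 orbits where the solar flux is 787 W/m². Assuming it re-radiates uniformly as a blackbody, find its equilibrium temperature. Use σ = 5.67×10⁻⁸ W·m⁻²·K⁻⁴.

Power absorbed = (1−a)S·πR²; power emitted = 4πR²σT⁴. Equating and cancelling πR²:
T = ((1−a)S / 4σ)^(1/4) = (614 / (4 × 5.67×10⁻⁸))^(1/4) = (2.71×10^9)^(1/4).
T = 228 K.

T ≈ 228 K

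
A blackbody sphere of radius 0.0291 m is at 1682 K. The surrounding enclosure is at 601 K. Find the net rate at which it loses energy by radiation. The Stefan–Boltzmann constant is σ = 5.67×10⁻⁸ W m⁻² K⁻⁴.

Q ≈ 4750 W

A = 4πr² = 4π × (0.0291)² = 0.0106 m².
Q = σA(T⁴ − T_s⁴). T⁴ − T_s⁴ = (1682)⁴ − (601)⁴ = 8.00×10^12 − 1.30×10^11 = 7.87×10^12 K⁴.
Q = 5.67×10⁻⁸ × 0.0106 × 7.87×10^12 = 4750 W.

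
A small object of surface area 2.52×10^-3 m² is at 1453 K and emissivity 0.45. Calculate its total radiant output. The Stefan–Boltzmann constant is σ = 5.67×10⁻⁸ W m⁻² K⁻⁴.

Stefan–Boltzmann: P = εσAT⁴ = 0.45 × 5.67×10⁻⁸ × 2.52×10^-3 × (1453)⁴ = 0.45 × 5.67×10⁻⁸ × 2.52×10^-3 × 4.46×10^12.
P = 287 W.

P ≈ 287 W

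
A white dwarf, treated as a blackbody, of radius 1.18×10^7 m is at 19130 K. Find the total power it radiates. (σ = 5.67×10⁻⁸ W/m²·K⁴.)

P ≈ 1.33×10^25 W

A = 4πr² = 4π × (1.18×10^7)² = 1.75×10^15 m².
P = σAT⁴ = 5.67×10⁻⁸ × 1.75×10^15 × (19130)⁴ = 5.67×10⁻⁸ × 1.75×10^15 × 1.34×10^17.
P = 1.33×10^25 W.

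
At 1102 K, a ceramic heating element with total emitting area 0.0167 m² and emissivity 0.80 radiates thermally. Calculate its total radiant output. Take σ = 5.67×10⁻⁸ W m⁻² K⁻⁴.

Stefan–Boltzmann: P = εσAT⁴ = 0.80 × 5.67×10⁻⁸ × 0.0167 × (1102)⁴ = 0.80 × 5.67×10⁻⁸ × 0.0167 × 1.47×10^12.
P = 1120 W.

P ≈ 1120 W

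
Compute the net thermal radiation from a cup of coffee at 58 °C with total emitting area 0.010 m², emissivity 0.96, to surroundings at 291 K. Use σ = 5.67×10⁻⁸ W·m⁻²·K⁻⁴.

Convert: 58 °C = 331 K.
Q = εσA(T⁴ − T_s⁴). T⁴ − T_s⁴ = (331)⁴ − (291)⁴ = 1.20×10^10 − 7.17×10^9 = 4.83×10^9 K⁴.
Q = 0.96 × 5.67×10⁻⁸ × 0.0100 × 4.83×10^9 = 2.63 W.

Q ≈ 2.63 W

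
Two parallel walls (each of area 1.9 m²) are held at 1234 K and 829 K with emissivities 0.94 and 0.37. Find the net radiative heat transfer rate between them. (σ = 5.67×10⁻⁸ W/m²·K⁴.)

For two large parallel gray plates, q = σ(T₁⁴ − T₂⁴) / (1/ε₁ + 1/ε₂ − 1).
1/ε₁ + 1/ε₂ − 1 = 1/0.94 + 1/0.37 − 1 = 2.767.
T₁⁴ − T₂⁴ = 2.32×10^12 − 4.72×10^11 = 1.85×10^12 K⁴.
q = 5.67×10⁻⁸ × 1.85×10^12 / 2.767 = 37800 W/m².
Q = q·A = 37800 × 1.9 = 71900 W.

Q ≈ 71900 W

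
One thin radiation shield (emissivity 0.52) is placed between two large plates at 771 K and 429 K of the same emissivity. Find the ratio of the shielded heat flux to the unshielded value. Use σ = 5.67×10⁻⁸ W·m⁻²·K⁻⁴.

ratio ≈ 0.500

With N identical shields there are N+1 = 2 gaps in series, each with the same radiative resistance, so the flux falls to 1/(N+1) of its unshielded value.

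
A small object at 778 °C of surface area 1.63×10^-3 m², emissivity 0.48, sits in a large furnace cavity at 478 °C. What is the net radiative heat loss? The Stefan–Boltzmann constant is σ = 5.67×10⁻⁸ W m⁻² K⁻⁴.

Q ≈ 40.0 W

Convert: 778 °C = 1051 K; 478 °C = 751 K.
Q = εσA(T⁴ − T_s⁴). T⁴ − T_s⁴ = (1051)⁴ − (751)⁴ = 1.22×10^12 − 3.18×10^11 = 9.02×10^11 K⁴.
Q = 0.48 × 5.67×10⁻⁸ × 1.63×10^-3 × 9.02×10^11 = 40.0 W.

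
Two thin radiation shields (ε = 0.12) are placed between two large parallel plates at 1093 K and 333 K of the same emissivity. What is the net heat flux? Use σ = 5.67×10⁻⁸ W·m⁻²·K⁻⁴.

Each of the 3 gaps contributes resistance (2/ε − 1) = 2/0.12 − 1 = 15.67; total = 47.00.
q = σ(T₁⁴ − T₂⁴) / 47.00 = 5.67×10⁻⁸ × 1.41×10^12 / 47.00 = 1710 W/m².

q ≈ 1710 W/m²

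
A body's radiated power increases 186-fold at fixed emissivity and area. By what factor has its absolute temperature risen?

factor ≈ 3.69

P ∝ T⁴ ⇒ T ∝ P^(1/4), so T scales by (186)^(1/4) = 3.69.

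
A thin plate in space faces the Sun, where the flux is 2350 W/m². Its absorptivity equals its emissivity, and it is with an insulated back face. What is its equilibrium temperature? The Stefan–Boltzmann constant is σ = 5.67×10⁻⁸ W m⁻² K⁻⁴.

T ≈ 451 K

Absorbed flux αS = emitted flux εσT⁴ (one radiating face); with α = ε, T = (S/σ)^(1/4).
T = (2350 / 5.67×10⁻⁸)^(1/4) = (4.14×10^10)^(1/4).
T = 451 K.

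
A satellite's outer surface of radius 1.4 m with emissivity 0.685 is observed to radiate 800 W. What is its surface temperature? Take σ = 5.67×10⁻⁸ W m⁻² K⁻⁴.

T ≈ 170 K

A = 4πr² = 4π × (1.4)² = 24.6 m².
From P = εσAT⁴, T = (P / εσA)^(1/4) = (800 / (0.685 × 5.67×10⁻⁸ × 24.6))^(1/4).
T = (8.36×10^8)^(1/4) = 170 K.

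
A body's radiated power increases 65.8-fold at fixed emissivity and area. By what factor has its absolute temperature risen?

factor ≈ 2.85

P ∝ T⁴ ⇒ T ∝ P^(1/4), so T scales by (65.8)^(1/4) = 2.85.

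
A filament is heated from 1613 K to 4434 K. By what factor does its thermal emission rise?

ratio ≈ 57.1

P ∝ T⁴, so the ratio is (4434/1613)⁴ = (2.749)⁴ = 57.1.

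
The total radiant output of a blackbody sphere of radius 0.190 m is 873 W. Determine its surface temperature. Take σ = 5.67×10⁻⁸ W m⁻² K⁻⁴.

T ≈ 429 K

A = 4πr² = 4π × (0.190)² = 0.454 m².
From P = σAT⁴, T = (P / σA)^(1/4) = (873 / (5.67×10⁻⁸ × 0.454))^(1/4).
T = (3.39×10^10)^(1/4) = 429 K.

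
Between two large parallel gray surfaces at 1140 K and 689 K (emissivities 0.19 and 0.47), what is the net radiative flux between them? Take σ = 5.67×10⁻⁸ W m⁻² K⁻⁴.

For two large parallel gray plates, q = σ(T₁⁴ − T₂⁴) / (1/ε₁ + 1/ε₂ − 1).
1/ε₁ + 1/ε₂ − 1 = 1/0.19 + 1/0.47 − 1 = 6.391.
T₁⁴ − T₂⁴ = 1.69×10^12 − 2.25×10^11 = 1.46×10^12 K⁴.
q = 5.67×10⁻⁸ × 1.46×10^12 / 6.391 = 13000 W/m².

q ≈ 13000 W/m²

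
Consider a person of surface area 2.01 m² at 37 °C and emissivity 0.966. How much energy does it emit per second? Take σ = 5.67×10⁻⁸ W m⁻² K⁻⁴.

P ≈ 1020 W

37 °C = 310 K.
Stefan–Boltzmann: P = εσAT⁴ = 0.966 × 5.67×10⁻⁸ × 2.01 × (310)⁴ = 0.966 × 5.67×10⁻⁸ × 2.01 × 9.24×10^9.
P = 1020 W.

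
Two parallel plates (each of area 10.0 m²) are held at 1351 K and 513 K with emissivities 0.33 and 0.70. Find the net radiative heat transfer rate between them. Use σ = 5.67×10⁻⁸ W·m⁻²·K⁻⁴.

Q ≈ 5.35×10^5 W

For two large parallel gray plates, q = σ(T₁⁴ − T₂⁴) / (1/ε₁ + 1/ε₂ − 1).
1/ε₁ + 1/ε₂ − 1 = 1/0.33 + 1/0.70 − 1 = 3.459.
T₁⁴ − T₂⁴ = 3.33×10^12 − 6.93×10^10 = 3.26×10^12 K⁴.
q = 5.67×10⁻⁸ × 3.26×10^12 / 3.459 = 53500 W/m².
Q = q·A = 53500 × 10.0 = 5.35×10^5 W.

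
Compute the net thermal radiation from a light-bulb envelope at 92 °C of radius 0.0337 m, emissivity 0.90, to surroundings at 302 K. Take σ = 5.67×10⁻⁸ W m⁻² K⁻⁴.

A = 4πr² = 4π × (0.0337)² = 0.0143 m².
Convert: 92 °C = 365 K.
Q = εσA(T⁴ − T_s⁴). T⁴ − T_s⁴ = (365)⁴ − (302)⁴ = 1.77×10^10 − 8.32×10^9 = 9.43×10^9 K⁴.
Q = 0.90 × 5.67×10⁻⁸ × 0.0143 × 9.43×10^9 = 6.87 W.

Q ≈ 6.87 W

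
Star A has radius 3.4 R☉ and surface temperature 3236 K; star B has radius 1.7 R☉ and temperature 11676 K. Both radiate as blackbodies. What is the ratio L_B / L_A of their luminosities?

L_B/L_A ≈ 42.4

L = 4πR²σT⁴ ∝ R²T⁴, so L_B/L_A = (1.7/3.4)² × (11676/3236)⁴ = 0.250 × 169 = 42.4.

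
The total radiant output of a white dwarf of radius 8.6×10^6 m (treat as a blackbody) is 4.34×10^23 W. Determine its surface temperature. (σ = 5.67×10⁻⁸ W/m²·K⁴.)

A = 4πr² = 4π × (8.6×10^6)² = 9.29×10^14 m².
From P = σAT⁴, T = (P / σA)^(1/4) = (4.34×10^23 / (5.67×10⁻⁸ × 9.29×10^14))^(1/4).
T = (8.24×10^15)^(1/4) = 9530 K.

T ≈ 9530 K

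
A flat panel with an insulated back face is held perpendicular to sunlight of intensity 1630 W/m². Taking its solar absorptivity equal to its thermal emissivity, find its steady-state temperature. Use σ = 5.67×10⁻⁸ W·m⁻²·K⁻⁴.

Absorbed flux αS = emitted flux εσT⁴ (one radiating face); with α = ε, T = (S/σ)^(1/4).
T = (1630 / 5.67×10⁻⁸)^(1/4) = (2.87×10^10)^(1/4).
T = 412 K.

T ≈ 412 K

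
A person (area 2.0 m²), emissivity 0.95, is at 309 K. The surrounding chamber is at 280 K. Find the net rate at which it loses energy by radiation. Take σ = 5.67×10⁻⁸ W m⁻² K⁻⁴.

Q = εσA(T⁴ − T_s⁴). T⁴ − T_s⁴ = (309)⁴ − (280)⁴ = 9.12×10^9 − 6.15×10^9 = 2.97×10^9 K⁴.
Q = 0.95 × 5.67×10⁻⁸ × 2.00 × 2.97×10^9 = 320 W.

Q ≈ 320 W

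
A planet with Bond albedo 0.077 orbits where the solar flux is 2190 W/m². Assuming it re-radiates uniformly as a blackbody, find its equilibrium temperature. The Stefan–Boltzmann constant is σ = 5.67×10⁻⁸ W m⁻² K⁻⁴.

T ≈ 307 K

Power absorbed = (1−a)S·πR²; power emitted = 4πR²σT⁴. Equating and cancelling πR²:
T = ((1−a)S / 4σ)^(1/4) = (2020 / (4 × 5.67×10⁻⁸))^(1/4) = (8.91×10^9)^(1/4).
T = 307 K.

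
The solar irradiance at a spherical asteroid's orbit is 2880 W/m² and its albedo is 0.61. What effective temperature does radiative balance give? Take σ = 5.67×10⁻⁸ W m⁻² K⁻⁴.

T ≈ 265 K

Power absorbed = (1−a)S·πR²; power emitted = 4πR²σT⁴. Equating and cancelling πR²:
T = ((1−a)S / 4σ)^(1/4) = (1120 / (4 × 5.67×10⁻⁸))^(1/4) = (4.95×10^9)^(1/4).
T = 265 K.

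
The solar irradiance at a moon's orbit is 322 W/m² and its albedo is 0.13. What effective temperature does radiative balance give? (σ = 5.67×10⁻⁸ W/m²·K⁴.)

T ≈ 187 K

Power absorbed = (1−a)S·πR²; power emitted = 4πR²σT⁴. Equating and cancelling πR²:
T = ((1−a)S / 4σ)^(1/4) = (280 / (4 × 5.67×10⁻⁸))^(1/4) = (1.24×10^9)^(1/4).
T = 187 K.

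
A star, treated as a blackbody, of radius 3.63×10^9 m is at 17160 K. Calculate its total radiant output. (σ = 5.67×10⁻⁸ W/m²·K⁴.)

A = 4πr² = 4π × (3.63×10^9)² = 1.66×10^20 m².
P = σAT⁴ = 5.67×10⁻⁸ × 1.66×10^20 × (17160)⁴ = 5.67×10⁻⁸ × 1.66×10^20 × 8.67×10^16.
P = 8.14×10^29 W.

P ≈ 8.14×10^29 W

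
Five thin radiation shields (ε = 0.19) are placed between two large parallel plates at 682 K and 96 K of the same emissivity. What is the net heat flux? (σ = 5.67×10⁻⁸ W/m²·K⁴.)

Each of the 6 gaps contributes resistance (2/ε − 1) = 2/0.19 − 1 = 9.526; total = 57.16.
q = σ(T₁⁴ − T₂⁴) / 57.16 = 5.67×10⁻⁸ × 2.16×10^11 / 57.16 = 215 W/m².

q ≈ 215 W/m²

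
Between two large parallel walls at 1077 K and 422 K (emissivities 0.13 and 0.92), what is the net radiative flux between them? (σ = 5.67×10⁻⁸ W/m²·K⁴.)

For two large parallel gray plates, q = σ(T₁⁴ − T₂⁴) / (1/ε₁ + 1/ε₂ − 1).
1/ε₁ + 1/ε₂ − 1 = 1/0.13 + 1/0.92 − 1 = 7.779.
T₁⁴ − T₂⁴ = 1.35×10^12 − 3.17×10^10 = 1.31×10^12 K⁴.
q = 5.67×10⁻⁸ × 1.31×10^12 / 7.779 = 9580 W/m².

q ≈ 9580 W/m²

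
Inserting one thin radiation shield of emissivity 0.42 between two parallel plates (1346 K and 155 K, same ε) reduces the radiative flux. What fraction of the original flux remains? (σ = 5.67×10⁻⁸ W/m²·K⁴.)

ratio ≈ 0.500

With N identical shields there are N+1 = 2 gaps in series, each with the same radiative resistance, so the flux falls to 1/(N+1) of its unshielded value.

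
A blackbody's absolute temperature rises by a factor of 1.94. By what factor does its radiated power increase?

factor ≈ 14.2

P ∝ T⁴, so the power scales as (1.94)⁴ = 14.2.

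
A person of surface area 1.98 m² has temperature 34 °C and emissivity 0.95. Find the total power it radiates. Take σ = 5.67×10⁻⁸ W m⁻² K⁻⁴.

34 °C = 307 K.
P = εσAT⁴ = 0.95 × 5.67×10⁻⁸ × 1.98 × (307)⁴ = 0.95 × 5.67×10⁻⁸ × 1.98 × 8.88×10^9.
P = 947 W.

P ≈ 947 W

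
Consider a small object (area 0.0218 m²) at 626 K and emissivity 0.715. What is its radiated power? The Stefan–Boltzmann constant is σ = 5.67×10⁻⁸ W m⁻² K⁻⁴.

P ≈ 136 W

Stefan–Boltzmann: P = εσAT⁴ = 0.715 × 5.67×10⁻⁸ × 0.0218 × (626)⁴ = 0.715 × 5.67×10⁻⁸ × 0.0218 × 1.54×10^11.
P = 136 W.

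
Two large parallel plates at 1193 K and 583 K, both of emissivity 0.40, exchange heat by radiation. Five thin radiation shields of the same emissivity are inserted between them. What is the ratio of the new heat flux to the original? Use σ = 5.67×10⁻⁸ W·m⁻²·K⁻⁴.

With N identical shields there are N+1 = 6 gaps in series, each with the same radiative resistance, so the flux falls to 1/(N+1) of its unshielded value.

ratio ≈ 0.167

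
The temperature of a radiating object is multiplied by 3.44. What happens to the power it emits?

factor ≈ 140

P ∝ T⁴, so the power scales as (3.44)⁴ = 140.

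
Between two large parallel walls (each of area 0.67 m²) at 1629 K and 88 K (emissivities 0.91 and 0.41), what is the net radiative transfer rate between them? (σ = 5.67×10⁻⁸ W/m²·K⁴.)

For two large parallel gray plates, q = σ(T₁⁴ − T₂⁴) / (1/ε₁ + 1/ε₂ − 1).
1/ε₁ + 1/ε₂ − 1 = 1/0.91 + 1/0.41 − 1 = 2.538.
T₁⁴ − T₂⁴ = 7.04×10^12 − 6.00×10^7 = 7.04×10^12 K⁴.
q = 5.67×10⁻⁸ × 7.04×10^12 / 2.538 = 1.57×10^5 W/m².
Q = q·A = 1.57×10^5 × 0.67 = 1.05×10^5 W.

Q ≈ 1.05×10^5 W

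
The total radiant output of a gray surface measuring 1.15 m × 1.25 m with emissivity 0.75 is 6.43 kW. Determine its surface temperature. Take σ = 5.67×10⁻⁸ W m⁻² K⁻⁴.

A = 1.15 × 1.25 = 1.44 m².
From P = εσAT⁴, T = (P / εσA)^(1/4) = (6430 / (0.75 × 5.67×10⁻⁸ × 1.44))^(1/4).
T = (1.05×10^11)^(1/4) = 569 K.

T ≈ 569 K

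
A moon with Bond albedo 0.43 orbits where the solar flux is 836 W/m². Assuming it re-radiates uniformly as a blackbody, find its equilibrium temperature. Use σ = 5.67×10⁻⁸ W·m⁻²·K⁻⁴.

Power absorbed = (1−a)S·πR²; power emitted = 4πR²σT⁴. Equating and cancelling πR²:
T = ((1−a)S / 4σ)^(1/4) = (477 / (4 × 5.67×10⁻⁸))^(1/4) = (2.10×10^9)^(1/4).
T = 214 K.

T ≈ 214 K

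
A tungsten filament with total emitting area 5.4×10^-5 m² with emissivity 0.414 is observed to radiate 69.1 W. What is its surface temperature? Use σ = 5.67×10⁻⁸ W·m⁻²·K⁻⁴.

T ≈ 2720 K

From P = εσAT⁴, T = (P / εσA)^(1/4) = (69.1 / (0.414 × 5.67×10⁻⁸ × 5.40×10^-5))^(1/4).
T = (5.45×10^13)^(1/4) = 2720 K.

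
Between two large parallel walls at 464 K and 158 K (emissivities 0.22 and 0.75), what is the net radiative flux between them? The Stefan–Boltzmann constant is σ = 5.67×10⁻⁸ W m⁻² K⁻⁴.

For two large parallel gray plates, q = σ(T₁⁴ − T₂⁴) / (1/ε₁ + 1/ε₂ − 1).
1/ε₁ + 1/ε₂ − 1 = 1/0.22 + 1/0.75 − 1 = 4.879.
T₁⁴ − T₂⁴ = 4.64×10^10 − 6.23×10^8 = 4.57×10^10 K⁴.
q = 5.67×10⁻⁸ × 4.57×10^10 / 4.879 = 531 W/m².

q ≈ 531 W/m²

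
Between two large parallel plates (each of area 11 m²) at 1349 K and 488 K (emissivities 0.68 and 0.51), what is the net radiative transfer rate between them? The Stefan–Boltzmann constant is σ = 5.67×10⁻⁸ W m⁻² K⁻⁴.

For two large parallel gray plates, q = σ(T₁⁴ − T₂⁴) / (1/ε₁ + 1/ε₂ − 1).
1/ε₁ + 1/ε₂ − 1 = 1/0.68 + 1/0.51 − 1 = 2.431.
T₁⁴ − T₂⁴ = 3.31×10^12 − 5.67×10^10 = 3.25×10^12 K⁴.
q = 5.67×10⁻⁸ × 3.25×10^12 / 2.431 = 75900 W/m².
Q = q·A = 75900 × 11 = 8.35×10^5 W.

Q ≈ 8.35×10^5 W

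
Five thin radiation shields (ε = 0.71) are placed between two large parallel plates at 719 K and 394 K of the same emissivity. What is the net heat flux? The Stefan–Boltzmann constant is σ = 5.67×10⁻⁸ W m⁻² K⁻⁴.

Each of the 6 gaps contributes resistance (2/ε − 1) = 2/0.71 − 1 = 1.817; total = 10.90.
q = σ(T₁⁴ − T₂⁴) / 10.90 = 5.67×10⁻⁸ × 2.43×10^11 / 10.90 = 1260 W/m².

q ≈ 1260 W/m²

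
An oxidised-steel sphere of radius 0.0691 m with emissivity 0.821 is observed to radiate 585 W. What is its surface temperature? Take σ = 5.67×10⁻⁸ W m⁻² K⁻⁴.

T ≈ 676 K

A = 4πr² = 4π × (0.0691)² = 0.0600 m².
From P = εσAT⁴, T = (P / εσA)^(1/4) = (585 / (0.821 × 5.67×10⁻⁸ × 0.0600))^(1/4).
T = (2.09×10^11)^(1/4) = 676 K.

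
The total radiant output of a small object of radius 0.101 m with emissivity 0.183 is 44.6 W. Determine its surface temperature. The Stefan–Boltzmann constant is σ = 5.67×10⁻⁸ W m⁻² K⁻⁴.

A = 4πr² = 4π × (0.101)² = 0.128 m².
From P = εσAT⁴, T = (P / εσA)^(1/4) = (44.6 / (0.183 × 5.67×10⁻⁸ × 0.128))^(1/4).
T = (3.35×10^10)^(1/4) = 428 K.

T ≈ 428 K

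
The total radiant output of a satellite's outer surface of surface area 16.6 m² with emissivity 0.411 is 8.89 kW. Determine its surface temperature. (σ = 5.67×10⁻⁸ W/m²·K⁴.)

From P = εσAT⁴, T = (P / εσA)^(1/4) = (8890 / (0.411 × 5.67×10⁻⁸ × 16.6))^(1/4).
T = (2.30×10^10)^(1/4) = 389 K.

T ≈ 389 K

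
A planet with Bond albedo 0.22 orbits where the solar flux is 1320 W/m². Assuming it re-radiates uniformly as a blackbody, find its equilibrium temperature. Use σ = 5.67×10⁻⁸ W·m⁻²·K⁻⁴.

Power absorbed = (1−a)S·πR²; power emitted = 4πR²σT⁴. Equating and cancelling πR²:
T = ((1−a)S / 4σ)^(1/4) = (1030 / (4 × 5.67×10⁻⁸))^(1/4) = (4.54×10^9)^(1/4).
T = 260 K.

T ≈ 260 K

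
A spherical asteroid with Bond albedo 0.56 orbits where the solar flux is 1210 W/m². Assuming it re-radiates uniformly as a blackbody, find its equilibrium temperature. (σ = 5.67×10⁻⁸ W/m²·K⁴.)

T ≈ 220 K

Power absorbed = (1−a)S·πR²; power emitted = 4πR²σT⁴. Equating and cancelling πR²:
T = ((1−a)S / 4σ)^(1/4) = (532 / (4 × 5.67×10⁻⁸))^(1/4) = (2.35×10^9)^(1/4).
T = 220 K.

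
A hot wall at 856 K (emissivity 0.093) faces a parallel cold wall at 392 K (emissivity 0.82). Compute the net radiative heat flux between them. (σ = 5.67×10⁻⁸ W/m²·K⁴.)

q ≈ 2650 W/m²

For two large parallel gray plates, q = σ(T₁⁴ − T₂⁴) / (1/ε₁ + 1/ε₂ − 1).
1/ε₁ + 1/ε₂ − 1 = 1/0.093 + 1/0.82 − 1 = 10.97.
T₁⁴ − T₂⁴ = 5.37×10^11 − 2.36×10^10 = 5.13×10^11 K⁴.
q = 5.67×10⁻⁸ × 5.13×10^11 / 10.97 = 2650 W/m².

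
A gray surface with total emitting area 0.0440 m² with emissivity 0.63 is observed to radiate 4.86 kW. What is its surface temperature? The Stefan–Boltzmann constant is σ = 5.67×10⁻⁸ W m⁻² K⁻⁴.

From P = εσAT⁴, T = (P / εσA)^(1/4) = (4860 / (0.63 × 5.67×10⁻⁸ × 0.0440))^(1/4).
T = (3.09×10^12)^(1/4) = 1330 K.

T ≈ 1330 K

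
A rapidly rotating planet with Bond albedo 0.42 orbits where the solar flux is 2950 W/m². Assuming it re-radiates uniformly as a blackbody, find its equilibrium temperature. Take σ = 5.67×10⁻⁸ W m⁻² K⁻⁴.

Power absorbed = (1−a)S·πR²; power emitted = 4πR²σT⁴. Equating and cancelling πR²:
T = ((1−a)S / 4σ)^(1/4) = (1710 / (4 × 5.67×10⁻⁸))^(1/4) = (7.54×10^9)^(1/4).
T = 295 K.

T ≈ 295 K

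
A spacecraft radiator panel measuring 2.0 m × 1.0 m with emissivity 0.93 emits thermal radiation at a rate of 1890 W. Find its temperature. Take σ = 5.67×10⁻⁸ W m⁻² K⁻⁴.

T ≈ 366 K

A = 2.0 × 1.0 = 2.00 m².
From P = εσAT⁴, T = (P / εσA)^(1/4) = (1890 / (0.93 × 5.67×10⁻⁸ × 2.00))^(1/4).
T = (1.79×10^10)^(1/4) = 366 K.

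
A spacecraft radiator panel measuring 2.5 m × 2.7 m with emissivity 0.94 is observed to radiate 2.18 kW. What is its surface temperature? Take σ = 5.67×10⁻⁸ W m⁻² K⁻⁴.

A = 2.5 × 2.7 = 6.75 m².
From P = εσAT⁴, T = (P / εσA)^(1/4) = (2180 / (0.94 × 5.67×10⁻⁸ × 6.75))^(1/4).
T = (6.06×10^9)^(1/4) = 279 K.

T ≈ 279 K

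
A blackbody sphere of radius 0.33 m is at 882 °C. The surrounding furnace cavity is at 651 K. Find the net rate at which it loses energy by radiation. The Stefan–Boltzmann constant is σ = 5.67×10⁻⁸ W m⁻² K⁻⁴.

A = 4πr² = 4π × (0.33)² = 1.37 m².
Convert: 882 °C = 1155 K.
Q = σA(T⁴ − T_s⁴). T⁴ − T_s⁴ = (1155)⁴ − (651)⁴ = 1.78×10^12 − 1.80×10^11 = 1.60×10^12 K⁴.
Q = 5.67×10⁻⁸ × 1.37 × 1.60×10^12 = 1.24×10^5 W.

Q ≈ 1.24×10^5 W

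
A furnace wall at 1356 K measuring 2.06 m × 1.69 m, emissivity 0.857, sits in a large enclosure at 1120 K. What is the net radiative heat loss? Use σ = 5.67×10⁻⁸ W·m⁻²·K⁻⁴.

A = 2.06 × 1.69 = 3.48 m².
Q = εσA(T⁴ − T_s⁴). T⁴ − T_s⁴ = (1356)⁴ − (1120)⁴ = 3.38×10^12 − 1.57×10^12 = 1.81×10^12 K⁴.
Q = 0.857 × 5.67×10⁻⁸ × 3.48 × 1.81×10^12 = 3.06×10^5 W.

Q ≈ 3.06×10^5 W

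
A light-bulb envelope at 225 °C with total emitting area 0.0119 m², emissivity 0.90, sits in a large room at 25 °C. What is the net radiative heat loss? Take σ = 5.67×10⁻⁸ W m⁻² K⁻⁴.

Convert: 225 °C = 498 K; 25 °C = 298 K.
Q = εσA(T⁴ − T_s⁴). T⁴ − T_s⁴ = (498)⁴ − (298)⁴ = 6.15×10^10 − 7.89×10^9 = 5.36×10^10 K⁴.
Q = 0.90 × 5.67×10⁻⁸ × 0.0119 × 5.36×10^10 = 32.6 W.

Q ≈ 32.6 W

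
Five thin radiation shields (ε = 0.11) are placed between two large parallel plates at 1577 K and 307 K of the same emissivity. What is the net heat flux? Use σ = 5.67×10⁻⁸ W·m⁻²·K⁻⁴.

q ≈ 3400 W/m²

Each of the 6 gaps contributes resistance (2/ε − 1) = 2/0.11 − 1 = 17.18; total = 103.1.
q = σ(T₁⁴ − T₂⁴) / 103.1 = 5.67×10⁻⁸ × 6.18×10^12 / 103.1 = 3400 W/m².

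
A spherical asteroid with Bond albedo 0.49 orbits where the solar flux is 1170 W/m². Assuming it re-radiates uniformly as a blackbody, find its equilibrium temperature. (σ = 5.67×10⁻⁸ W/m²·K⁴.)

Power absorbed = (1−a)S·πR²; power emitted = 4πR²σT⁴. Equating and cancelling πR²:
T = ((1−a)S / 4σ)^(1/4) = (597 / (4 × 5.67×10⁻⁸))^(1/4) = (2.63×10^9)^(1/4).
T = 226 K.

T ≈ 226 K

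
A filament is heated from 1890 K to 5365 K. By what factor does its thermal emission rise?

P ∝ T⁴, so the ratio is (5365/1890)⁴ = (2.839)⁴ = 64.9.

ratio ≈ 64.9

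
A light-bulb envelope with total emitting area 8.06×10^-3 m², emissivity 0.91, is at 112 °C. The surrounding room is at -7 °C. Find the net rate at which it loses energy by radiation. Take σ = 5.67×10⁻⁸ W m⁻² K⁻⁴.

Q ≈ 7.05 W

Convert: 112 °C = 385 K; -7 °C = 266 K.
Q = εσA(T⁴ − T_s⁴). T⁴ − T_s⁴ = (385)⁴ − (266)⁴ = 2.20×10^10 − 5.01×10^9 = 1.70×10^10 K⁴.
Q = 0.91 × 5.67×10⁻⁸ × 8.06×10^-3 × 1.70×10^10 = 7.05 W.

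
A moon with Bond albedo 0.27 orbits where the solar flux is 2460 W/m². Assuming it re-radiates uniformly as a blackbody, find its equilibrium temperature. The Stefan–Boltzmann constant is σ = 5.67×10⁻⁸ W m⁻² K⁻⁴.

T ≈ 298 K

Power absorbed = (1−a)S·πR²; power emitted = 4πR²σT⁴. Equating and cancelling πR²:
T = ((1−a)S / 4σ)^(1/4) = (1800 / (4 × 5.67×10⁻⁸))^(1/4) = (7.92×10^9)^(1/4).
T = 298 K.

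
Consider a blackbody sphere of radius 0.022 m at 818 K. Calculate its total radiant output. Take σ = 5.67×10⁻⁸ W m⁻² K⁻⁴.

A = 4πr² = 4π × (0.022)² = 6.08×10^-3 m².
P = σAT⁴ = 5.67×10⁻⁸ × 6.08×10^-3 × (818)⁴ = 5.67×10⁻⁸ × 6.08×10^-3 × 4.48×10^11.
P = 154 W.

P ≈ 154 W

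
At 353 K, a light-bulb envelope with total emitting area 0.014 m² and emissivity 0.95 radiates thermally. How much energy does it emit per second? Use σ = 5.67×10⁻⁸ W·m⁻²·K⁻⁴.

P = εσAT⁴ = 0.95 × 5.67×10⁻⁸ × 0.0140 × (353)⁴ = 0.95 × 5.67×10⁻⁸ × 0.0140 × 1.55×10^10.
P = 11.7 W.

P ≈ 11.7 W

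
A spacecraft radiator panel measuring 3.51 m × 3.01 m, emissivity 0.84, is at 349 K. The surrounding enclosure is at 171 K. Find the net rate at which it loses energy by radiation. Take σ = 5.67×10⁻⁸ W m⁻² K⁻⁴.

A = 3.51 × 3.01 = 10.6 m².
Q = εσA(T⁴ − T_s⁴). T⁴ − T_s⁴ = (349)⁴ − (171)⁴ = 1.48×10^10 − 8.55×10^8 = 1.40×10^10 K⁴.
Q = 0.84 × 5.67×10⁻⁸ × 10.6 × 1.40×10^10 = 7030 W.

Q ≈ 7030 W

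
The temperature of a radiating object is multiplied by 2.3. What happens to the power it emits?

P ∝ T⁴, so the power scales as (2.3)⁴ = 28.0.

factor ≈ 28.0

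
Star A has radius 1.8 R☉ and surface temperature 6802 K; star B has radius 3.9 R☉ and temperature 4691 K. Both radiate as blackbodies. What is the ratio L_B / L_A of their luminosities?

L_B/L_A ≈ 1.06

L = 4πR²σT⁴ ∝ R²T⁴, so L_B/L_A = (3.9/1.8)² × (4691/6802)⁴ = 4.69 × 0.226 = 1.06.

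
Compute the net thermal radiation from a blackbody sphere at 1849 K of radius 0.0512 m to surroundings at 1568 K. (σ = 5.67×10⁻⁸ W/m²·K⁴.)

A = 4πr² = 4π × (0.0512)² = 0.0329 m².
Q = σA(T⁴ − T_s⁴). T⁴ − T_s⁴ = (1849)⁴ − (1568)⁴ = 1.17×10^13 − 6.04×10^12 = 5.64×10^12 K⁴.
Q = 5.67×10⁻⁸ × 0.0329 × 5.64×10^12 = 10500 W.

Q ≈ 10500 W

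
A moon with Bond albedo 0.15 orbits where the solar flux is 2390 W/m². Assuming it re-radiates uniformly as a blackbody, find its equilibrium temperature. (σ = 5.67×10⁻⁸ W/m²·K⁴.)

T ≈ 308 K

Power absorbed = (1−a)S·πR²; power emitted = 4πR²σT⁴. Equating and cancelling πR²:
T = ((1−a)S / 4σ)^(1/4) = (2030 / (4 × 5.67×10⁻⁸))^(1/4) = (8.96×10^9)^(1/4).
T = 308 K.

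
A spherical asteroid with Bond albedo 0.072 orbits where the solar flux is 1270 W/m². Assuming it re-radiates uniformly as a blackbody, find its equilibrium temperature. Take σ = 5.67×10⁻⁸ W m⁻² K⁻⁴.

Power absorbed = (1−a)S·πR²; power emitted = 4πR²σT⁴. Equating and cancelling πR²:
T = ((1−a)S / 4σ)^(1/4) = (1180 / (4 × 5.67×10⁻⁸))^(1/4) = (5.20×10^9)^(1/4).
T = 268 K.

T ≈ 268 K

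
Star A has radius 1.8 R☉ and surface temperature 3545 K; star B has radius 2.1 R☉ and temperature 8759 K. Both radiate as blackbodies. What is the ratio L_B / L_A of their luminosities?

L = 4πR²σT⁴ ∝ R²T⁴, so L_B/L_A = (2.1/1.8)² × (8759/3545)⁴ = 1.36 × 37.3 = 50.7.

L_B/L_A ≈ 50.7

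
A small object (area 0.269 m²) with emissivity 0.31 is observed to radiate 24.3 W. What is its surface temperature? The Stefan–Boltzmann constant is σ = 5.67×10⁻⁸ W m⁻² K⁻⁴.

T ≈ 268 K

From P = εσAT⁴, T = (P / εσA)^(1/4) = (24.3 / (0.31 × 5.67×10⁻⁸ × 0.269))^(1/4).
T = (5.14×10^9)^(1/4) = 268 K.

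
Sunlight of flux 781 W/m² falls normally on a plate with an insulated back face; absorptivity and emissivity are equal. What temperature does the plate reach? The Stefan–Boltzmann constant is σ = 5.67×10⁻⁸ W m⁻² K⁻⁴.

T ≈ 343 K

Absorbed flux αS = emitted flux εσT⁴ (one radiating face); with α = ε, T = (S/σ)^(1/4).
T = (781 / 5.67×10⁻⁸)^(1/4) = (1.38×10^10)^(1/4).
T = 343 K.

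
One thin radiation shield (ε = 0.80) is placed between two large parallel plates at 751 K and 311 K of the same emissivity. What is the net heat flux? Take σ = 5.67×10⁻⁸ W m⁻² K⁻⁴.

q ≈ 5840 W/m²

Each of the 2 gaps contributes resistance (2/ε − 1) = 2/0.80 − 1 = 1.500; total = 3.000.
q = σ(T₁⁴ − T₂⁴) / 3.000 = 5.67×10⁻⁸ × 3.09×10^11 / 3.000 = 5840 W/m².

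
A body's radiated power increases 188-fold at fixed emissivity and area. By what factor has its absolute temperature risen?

factor ≈ 3.70

P ∝ T⁴ ⇒ T ∝ P^(1/4), so T scales by (188)^(1/4) = 3.70.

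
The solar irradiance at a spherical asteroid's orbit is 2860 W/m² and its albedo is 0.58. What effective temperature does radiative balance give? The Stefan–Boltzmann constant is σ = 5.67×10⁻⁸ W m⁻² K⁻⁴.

T ≈ 270 K

Power absorbed = (1−a)S·πR²; power emitted = 4πR²σT⁴. Equating and cancelling πR²:
T = ((1−a)S / 4σ)^(1/4) = (1200 / (4 × 5.67×10⁻⁸))^(1/4) = (5.30×10^9)^(1/4).
T = 270 K.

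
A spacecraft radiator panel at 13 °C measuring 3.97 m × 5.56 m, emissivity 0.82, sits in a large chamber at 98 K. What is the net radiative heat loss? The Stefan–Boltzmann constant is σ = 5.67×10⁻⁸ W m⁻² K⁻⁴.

Q ≈ 6770 W

A = 3.97 × 5.56 = 22.1 m².
Convert: 13 °C = 286 K.
Q = εσA(T⁴ − T_s⁴). T⁴ − T_s⁴ = (286)⁴ − (98)⁴ = 6.69×10^9 − 9.22×10^7 = 6.60×10^9 K⁴.
Q = 0.82 × 5.67×10⁻⁸ × 22.1 × 6.60×10^9 = 6770 W.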